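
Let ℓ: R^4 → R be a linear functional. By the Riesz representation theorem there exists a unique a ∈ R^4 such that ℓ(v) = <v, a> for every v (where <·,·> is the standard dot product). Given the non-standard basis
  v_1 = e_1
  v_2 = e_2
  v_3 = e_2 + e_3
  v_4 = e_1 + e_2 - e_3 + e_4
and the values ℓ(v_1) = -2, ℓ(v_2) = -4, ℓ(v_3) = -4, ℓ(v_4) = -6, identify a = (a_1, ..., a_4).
a = (-2, -4, 0, 0)

Write a = (a_1, ..., a_4) in the standard basis. For each basis vector v_i, ℓ(v_i) = <v_i, a> is a linear equation in the a_j's. Collect the n equations into a matrix system V a = ℓ, where row i of V is v_i (expressed in the standard basis). Since V is invertible (lower-triangular with 1s on the diagonal, up to permutation), solve by back-substitution:
  V =
[[1, 0, 0, 0],
 [0, 1, 0, 0],
 [0, 1, 1, 0],
 [1, 1, -1, 1]]
  V a = (-2, -4, -4, -6)
Solving gives a = (-2, -4, 0, 0).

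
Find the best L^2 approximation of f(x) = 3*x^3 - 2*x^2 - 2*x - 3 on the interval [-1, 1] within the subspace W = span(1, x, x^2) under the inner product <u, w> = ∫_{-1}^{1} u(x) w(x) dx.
g(x) = -2*x^2 - x/5 - 3

The best approximation g ∈ W is the orthogonal projection of f onto W. Writing g = a_0 + a_1 x + a_2 x^2, the coefficients solve the normal equations G · a = b where
  G_{ij} = <φ_i, φ_j> and b_i = <f, φ_i>, with φ_0 = 1, φ_1 = x, φ_2 = x^2.
G =
  [2, 0, 2/3]
  [0, 2/3, 0]
  [2/3, 0, 2/5],
b = (-22/3, -2/15, -14/5).
Solving gives a_0 = -3, a_1 = -1/5, a_2 = -2, so
  g(x) = -2*x^2 - x/5 - 3.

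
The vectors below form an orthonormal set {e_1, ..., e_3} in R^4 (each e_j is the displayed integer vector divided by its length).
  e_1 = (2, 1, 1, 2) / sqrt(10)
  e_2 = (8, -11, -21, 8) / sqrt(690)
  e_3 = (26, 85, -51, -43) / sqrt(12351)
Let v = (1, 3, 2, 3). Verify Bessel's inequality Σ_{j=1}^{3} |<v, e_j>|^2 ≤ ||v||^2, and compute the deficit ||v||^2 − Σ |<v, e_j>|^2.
Σ |<v, e_j>|^2 = 3541/179; ||v||^2 = 23; deficit = 576/179

Write each e_j = u_j / sqrt(<u_j, u_j>) where u_j is the displayed integer vector. Then <v, e_j> = <v, u_j> / sqrt(<u_j, u_j>), so |<v, e_j>|^2 = <v, u_j>^2 / <u_j, u_j>.
Coefficients: <v, e_1> = 13/sqrt(10), <v, e_2> = -43/sqrt(690), <v, e_3> = 50/sqrt(12351).
Square and sum: Σ |<v, e_j>|^2 = 3541/179.
Compute ||v||^2 = v·v = 23.
Deficit = 23 − 3541/179 = 576/179 ≥ 0, confirming Bessel's inequality. (The deficit equals ||v − Σ <v,e_j> e_j||^2, the squared distance from v to span{e_j}.)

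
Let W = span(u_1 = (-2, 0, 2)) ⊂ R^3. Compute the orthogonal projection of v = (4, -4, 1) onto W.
proj_W(v) = (3/2, 0, -3/2)

Set up U = [u_1 | ... | u_1] ∈ R^(3×1). The projector onto W = col(U) is P = U (U^T U)^(-1) U^T.
Compute U^T U =
  [8],
and U^T v = (-6).
Solve U^T U · c = U^T v for the coefficients: c = (-3/4). The projection is proj_W(v) = U c.
Check: (v - proj_W(v)) · u_1 = 0  (should be 0).
Result: proj_W(v) = (3/2, 0, -3/2).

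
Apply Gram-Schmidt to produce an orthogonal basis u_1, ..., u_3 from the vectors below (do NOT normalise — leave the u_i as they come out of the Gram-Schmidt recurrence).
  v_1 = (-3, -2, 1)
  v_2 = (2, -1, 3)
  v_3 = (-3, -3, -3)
Orthogonal basis:
  u_1 = (-3, -2, 1)
  u_2 = (25/14, -8/7, 43/14)
  u_3 = (1, -11/5, -7/5)

Apply the Gram-Schmidt recurrence
  u_1 = v_1
  u_i = v_i − Σ_{j<i} ((v_i · u_j) / (u_j · u_j)) · u_j.

Step by step this gives:
  u_1 = (-3, -2, 1)
  u_2 = (25/14, -8/7, 43/14)
  u_3 = (1, -11/5, -7/5)

Orthogonality check:
  u_2 · u_1 = 0 (should be 0)
  u_3 · u_1 = 0 (should be 0)
  u_3 · u_2 = 0 (should be 0)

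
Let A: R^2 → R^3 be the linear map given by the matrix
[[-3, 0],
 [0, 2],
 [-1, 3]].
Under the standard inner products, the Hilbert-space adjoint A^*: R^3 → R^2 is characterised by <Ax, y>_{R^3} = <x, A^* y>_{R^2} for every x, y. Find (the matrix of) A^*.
A^* = A^T =
[[-3, 0, -1],
 [0, 2, 3]]

For real matrices with standard dot products, the defining identity <Ax, y> = <x, A^* y> gives (Ax)^T y = x^T (A^*) y, i.e. x^T A^T y = x^T (A^*) y. Since this holds for all x, y, we must have A^* = A^T. Therefore
A^* =
[[-3, 0, -1],
 [0, 2, 3]].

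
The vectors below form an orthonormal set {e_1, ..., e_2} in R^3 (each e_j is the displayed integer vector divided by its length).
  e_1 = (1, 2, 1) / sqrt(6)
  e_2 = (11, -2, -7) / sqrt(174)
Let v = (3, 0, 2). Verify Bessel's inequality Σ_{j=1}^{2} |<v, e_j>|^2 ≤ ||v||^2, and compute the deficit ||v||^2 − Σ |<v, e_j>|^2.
Σ |<v, e_j>|^2 = 181/29; ||v||^2 = 13; deficit = 196/29

Write each e_j = u_j / sqrt(<u_j, u_j>) where u_j is the displayed integer vector. Then <v, e_j> = <v, u_j> / sqrt(<u_j, u_j>), so |<v, e_j>|^2 = <v, u_j>^2 / <u_j, u_j>.
Coefficients: <v, e_1> = 5/sqrt(6), <v, e_2> = 19/sqrt(174).
Square and sum: Σ |<v, e_j>|^2 = 181/29.
Compute ||v||^2 = v·v = 13.
Deficit = 13 − 181/29 = 196/29 ≥ 0, confirming Bessel's inequality. (The deficit equals ||v − Σ <v,e_j> e_j||^2, the squared distance from v to span{e_j}.)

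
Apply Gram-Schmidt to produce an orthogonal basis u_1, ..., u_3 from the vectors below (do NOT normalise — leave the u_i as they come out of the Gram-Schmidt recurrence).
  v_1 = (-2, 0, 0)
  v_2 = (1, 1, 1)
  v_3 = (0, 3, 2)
Orthogonal basis:
  u_1 = (-2, 0, 0)
  u_2 = (0, 1, 1)
  u_3 = (0, 1/2, -1/2)

Apply the Gram-Schmidt recurrence
  u_1 = v_1
  u_i = v_i − Σ_{j<i} ((v_i · u_j) / (u_j · u_j)) · u_j.

Step by step this gives:
  u_1 = (-2, 0, 0)
  u_2 = (0, 1, 1)
  u_3 = (0, 1/2, -1/2)

Orthogonality check:
  u_2 · u_1 = 0 (should be 0)
  u_3 · u_1 = 0 (should be 0)
  u_3 · u_2 = 0 (should be 0)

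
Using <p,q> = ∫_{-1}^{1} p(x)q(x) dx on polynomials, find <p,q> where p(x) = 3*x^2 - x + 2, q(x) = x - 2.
<p,q> = -38/3

Expand the product: p(x)·q(x) = 3*x^3 - 7*x^2 + 4*x - 4.
∫_{-1}^{1} of each monomial x^k gives [2/(k+1) if k even, 0 if k odd]. Integrating term-by-term (or equivalently evaluating the antiderivative F(x) = 3*x^4/4 - 7*x^3/3 + 2*x^2 - 4*x at the endpoints):
  F(1) − F(−1) = -43/12 − (109/12) = -38/3.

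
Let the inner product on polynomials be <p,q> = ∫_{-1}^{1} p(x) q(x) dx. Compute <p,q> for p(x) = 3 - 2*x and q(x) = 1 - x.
<p,q> = 22/3

Expand the product: p(x)·q(x) = 2*x^2 - 5*x + 3.
∫_{-1}^{1} of each monomial x^k gives [2/(k+1) if k even, 0 if k odd]. Integrating term-by-term (or equivalently evaluating the antiderivative F(x) = 2*x^3/3 - 5*x^2/2 + 3*x at the endpoints):
  F(1) − F(−1) = 7/6 − (-37/6) = 22/3.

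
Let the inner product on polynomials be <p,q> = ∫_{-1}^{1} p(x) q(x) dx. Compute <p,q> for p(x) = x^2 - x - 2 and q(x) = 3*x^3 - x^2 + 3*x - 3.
<p,q> = 116/15

Expand the product: p(x)·q(x) = 3*x^5 - 4*x^4 - 2*x^3 - 4*x^2 - 3*x + 6.
∫_{-1}^{1} of each monomial x^k gives [2/(k+1) if k even, 0 if k odd]. Integrating term-by-term (or equivalently evaluating the antiderivative F(x) = x^6/2 - 4*x^5/5 - x^4/2 - 4*x^3/3 - 3*x^2/2 + 6*x at the endpoints):
  F(1) − F(−1) = 71/30 − (-161/30) = 116/15.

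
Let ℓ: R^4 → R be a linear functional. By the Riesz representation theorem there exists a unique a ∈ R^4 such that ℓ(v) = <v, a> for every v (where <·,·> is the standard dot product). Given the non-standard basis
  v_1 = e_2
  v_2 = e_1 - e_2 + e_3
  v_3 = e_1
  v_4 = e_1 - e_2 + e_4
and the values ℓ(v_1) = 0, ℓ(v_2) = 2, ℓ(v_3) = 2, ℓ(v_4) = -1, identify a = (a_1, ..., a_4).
a = (2, 0, 0, -3)

Write a = (a_1, ..., a_4) in the standard basis. For each basis vector v_i, ℓ(v_i) = <v_i, a> is a linear equation in the a_j's. Collect the n equations into a matrix system V a = ℓ, where row i of V is v_i (expressed in the standard basis). Since V is invertible (lower-triangular with 1s on the diagonal, up to permutation), solve by back-substitution:
  V =
[[0, 1, 0, 0],
 [1, -1, 1, 0],
 [1, 0, 0, 0],
 [1, -1, 0, 1]]
  V a = (0, 2, 2, -1)
Solving gives a = (2, 0, 0, -3).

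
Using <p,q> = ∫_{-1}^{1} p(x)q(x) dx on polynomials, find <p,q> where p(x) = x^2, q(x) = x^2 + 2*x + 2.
<p,q> = 26/15

Expand the product: p(x)·q(x) = x^4 + 2*x^3 + 2*x^2.
∫_{-1}^{1} of each monomial x^k gives [2/(k+1) if k even, 0 if k odd]. Integrating term-by-term (or equivalently evaluating the antiderivative F(x) = x^5/5 + x^4/2 + 2*x^3/3 at the endpoints):
  F(1) − F(−1) = 41/30 − (-11/30) = 26/15.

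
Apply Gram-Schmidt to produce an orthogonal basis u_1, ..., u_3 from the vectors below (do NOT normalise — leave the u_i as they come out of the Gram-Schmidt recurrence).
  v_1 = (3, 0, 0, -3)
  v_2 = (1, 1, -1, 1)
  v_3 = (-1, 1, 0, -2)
Orthogonal basis:
  u_1 = (3, 0, 0, -3)
  u_2 = (1, 1, -1, 1)
  u_3 = (-1, 3/2, -1/2, -1)

Apply the Gram-Schmidt recurrence
  u_1 = v_1
  u_i = v_i − Σ_{j<i} ((v_i · u_j) / (u_j · u_j)) · u_j.

Step by step this gives:
  u_1 = (3, 0, 0, -3)
  u_2 = (1, 1, -1, 1)
  u_3 = (-1, 3/2, -1/2, -1)

Orthogonality check:
  u_2 · u_1 = 0 (should be 0)
  u_3 · u_1 = 0 (should be 0)
  u_3 · u_2 = 0 (should be 0)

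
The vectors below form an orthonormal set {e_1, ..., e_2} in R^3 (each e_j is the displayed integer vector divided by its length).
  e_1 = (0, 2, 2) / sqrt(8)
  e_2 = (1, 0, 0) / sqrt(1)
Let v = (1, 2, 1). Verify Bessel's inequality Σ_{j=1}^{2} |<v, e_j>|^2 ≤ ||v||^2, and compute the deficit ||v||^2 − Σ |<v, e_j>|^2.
Σ |<v, e_j>|^2 = 11/2; ||v||^2 = 6; deficit = 1/2

Write each e_j = u_j / sqrt(<u_j, u_j>) where u_j is the displayed integer vector. Then <v, e_j> = <v, u_j> / sqrt(<u_j, u_j>), so |<v, e_j>|^2 = <v, u_j>^2 / <u_j, u_j>.
Coefficients: <v, e_1> = 6/sqrt(8), <v, e_2> = 1/sqrt(1).
Square and sum: Σ |<v, e_j>|^2 = 11/2.
Compute ||v||^2 = v·v = 6.
Deficit = 6 − 11/2 = 1/2 ≥ 0, confirming Bessel's inequality. (The deficit equals ||v − Σ <v,e_j> e_j||^2, the squared distance from v to span{e_j}.)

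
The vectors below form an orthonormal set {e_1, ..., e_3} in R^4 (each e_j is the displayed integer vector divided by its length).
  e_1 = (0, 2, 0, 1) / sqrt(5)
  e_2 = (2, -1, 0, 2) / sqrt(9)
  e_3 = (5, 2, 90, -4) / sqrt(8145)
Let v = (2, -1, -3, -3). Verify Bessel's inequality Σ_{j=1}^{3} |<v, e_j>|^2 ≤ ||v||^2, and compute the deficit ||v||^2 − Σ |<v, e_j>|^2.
Σ |<v, e_j>|^2 = 2314/181; ||v||^2 = 23; deficit = 1849/181

Write each e_j = u_j / sqrt(<u_j, u_j>) where u_j is the displayed integer vector. Then <v, e_j> = <v, u_j> / sqrt(<u_j, u_j>), so |<v, e_j>|^2 = <v, u_j>^2 / <u_j, u_j>.
Coefficients: <v, e_1> = -5/sqrt(5), <v, e_2> = -1/sqrt(9), <v, e_3> = -250/sqrt(8145).
Square and sum: Σ |<v, e_j>|^2 = 2314/181.
Compute ||v||^2 = v·v = 23.
Deficit = 23 − 2314/181 = 1849/181 ≥ 0, confirming Bessel's inequality. (The deficit equals ||v − Σ <v,e_j> e_j||^2, the squared distance from v to span{e_j}.)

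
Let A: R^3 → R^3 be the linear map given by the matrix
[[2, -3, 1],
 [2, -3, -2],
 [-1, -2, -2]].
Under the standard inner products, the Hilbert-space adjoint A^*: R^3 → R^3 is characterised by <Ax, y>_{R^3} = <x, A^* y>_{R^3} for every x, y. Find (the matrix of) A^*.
A^* = A^T =
[[2, 2, -1],
 [-3, -3, -2],
 [1, -2, -2]]

For real matrices with standard dot products, the defining identity <Ax, y> = <x, A^* y> gives (Ax)^T y = x^T (A^*) y, i.e. x^T A^T y = x^T (A^*) y. Since this holds for all x, y, we must have A^* = A^T. Therefore
A^* =
[[2, 2, -1],
 [-3, -3, -2],
 [1, -2, -2]].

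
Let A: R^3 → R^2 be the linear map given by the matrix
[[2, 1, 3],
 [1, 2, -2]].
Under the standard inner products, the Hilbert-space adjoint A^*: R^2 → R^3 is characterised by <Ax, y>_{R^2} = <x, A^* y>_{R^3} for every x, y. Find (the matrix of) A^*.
A^* = A^T =
[[2, 1],
 [1, 2],
 [3, -2]]

For real matrices with standard dot products, the defining identity <Ax, y> = <x, A^* y> gives (Ax)^T y = x^T (A^*) y, i.e. x^T A^T y = x^T (A^*) y. Since this holds for all x, y, we must have A^* = A^T. Therefore
A^* =
[[2, 1],
 [1, 2],
 [3, -2]].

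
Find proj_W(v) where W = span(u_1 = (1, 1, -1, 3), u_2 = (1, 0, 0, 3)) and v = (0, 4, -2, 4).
proj_W(v) = (6/5, 3, -3, 18/5)

Set up U = [u_1 | ... | u_2] ∈ R^(4×2). The projector onto W = col(U) is P = U (U^T U)^(-1) U^T.
Compute U^T U =
  [12, 10]
  [10, 10],
and U^T v = (18, 12).
Solve U^T U · c = U^T v for the coefficients: c = (3, -9/5). The projection is proj_W(v) = U c.
Check: (v - proj_W(v)) · u_1 = 0  (should be 0).
Check: (v - proj_W(v)) · u_2 = 0  (should be 0).
Result: proj_W(v) = (6/5, 3, -3, 18/5).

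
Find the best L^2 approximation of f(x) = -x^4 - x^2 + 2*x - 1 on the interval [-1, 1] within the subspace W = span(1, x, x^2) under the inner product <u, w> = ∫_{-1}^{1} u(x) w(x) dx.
g(x) = -13*x^2/7 + 2*x - 32/35

The best approximation g ∈ W is the orthogonal projection of f onto W. Writing g = a_0 + a_1 x + a_2 x^2, the coefficients solve the normal equations G · a = b where
  G_{ij} = <φ_i, φ_j> and b_i = <f, φ_i>, with φ_0 = 1, φ_1 = x, φ_2 = x^2.
G =
  [2, 0, 2/3]
  [0, 2/3, 0]
  [2/3, 0, 2/5],
b = (-46/15, 4/3, -142/105).
Solving gives a_0 = -32/35, a_1 = 2, a_2 = -13/7, so
  g(x) = -13*x^2/7 + 2*x - 32/35.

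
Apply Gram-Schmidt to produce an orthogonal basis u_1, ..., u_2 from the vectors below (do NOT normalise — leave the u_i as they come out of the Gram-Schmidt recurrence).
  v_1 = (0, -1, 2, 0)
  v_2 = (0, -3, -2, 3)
Orthogonal basis:
  u_1 = (0, -1, 2, 0)
  u_2 = (0, -16/5, -8/5, 3)

Apply the Gram-Schmidt recurrence
  u_1 = v_1
  u_i = v_i − Σ_{j<i} ((v_i · u_j) / (u_j · u_j)) · u_j.

Step by step this gives:
  u_1 = (0, -1, 2, 0)
  u_2 = (0, -16/5, -8/5, 3)

Orthogonality check:
  u_2 · u_1 = 0 (should be 0)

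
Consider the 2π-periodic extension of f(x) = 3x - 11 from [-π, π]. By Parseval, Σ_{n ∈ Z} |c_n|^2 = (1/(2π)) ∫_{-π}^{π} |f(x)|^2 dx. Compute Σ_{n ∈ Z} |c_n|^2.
Σ |c_n|^2 = 3π^2 + 121

Expand and integrate term by term over [-π, π]:
  ∫ (3x)^2 dx = 9·(2π^3/3); ∫ 2·3·(-11)·x dx = 0 (odd integrand); ∫ (-11)^2 dx = 121·2π.
So (1/(2π)) ∫_{-π}^{π} (3x - 11)^2 dx = 9π^2/3 + 121 = 3π^2 + 121.
Parseval ⇒ Σ |c_n|^2 = 3π^2 + 121.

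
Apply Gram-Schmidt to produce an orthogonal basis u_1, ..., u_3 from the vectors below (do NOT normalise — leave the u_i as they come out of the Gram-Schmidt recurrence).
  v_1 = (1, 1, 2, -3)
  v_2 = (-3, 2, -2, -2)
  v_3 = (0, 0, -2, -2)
Orthogonal basis:
  u_1 = (1, 1, 2, -3)
  u_2 = (-46/15, 29/15, -32/15, -9/5)
  u_3 = (160/157, -135/157, -230/157, -145/157)

Apply the Gram-Schmidt recurrence
  u_1 = v_1
  u_i = v_i − Σ_{j<i} ((v_i · u_j) / (u_j · u_j)) · u_j.

Step by step this gives:
  u_1 = (1, 1, 2, -3)
  u_2 = (-46/15, 29/15, -32/15, -9/5)
  u_3 = (160/157, -135/157, -230/157, -145/157)

Orthogonality check:
  u_2 · u_1 = 0 (should be 0)
  u_3 · u_1 = 0 (should be 0)
  u_3 · u_2 = 0 (should be 0)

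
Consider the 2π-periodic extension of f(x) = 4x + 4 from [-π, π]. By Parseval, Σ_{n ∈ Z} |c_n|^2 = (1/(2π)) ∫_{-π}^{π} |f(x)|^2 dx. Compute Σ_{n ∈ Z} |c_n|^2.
Σ |c_n|^2 = 16π^2/3 + 16

Expand and integrate term by term over [-π, π]:
  ∫ (4x)^2 dx = 16·(2π^3/3); ∫ 2·4·(4)·x dx = 0 (odd integrand); ∫ 4^2 dx = 16·2π.
So (1/(2π)) ∫_{-π}^{π} (4x + 4)^2 dx = 16π^2/3 + 16 = 16π^2/3 + 16.
Parseval ⇒ Σ |c_n|^2 = 16π^2/3 + 16.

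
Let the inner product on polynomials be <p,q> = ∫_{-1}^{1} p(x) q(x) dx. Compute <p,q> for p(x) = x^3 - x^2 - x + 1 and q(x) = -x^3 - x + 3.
<p,q> = 92/21

Expand the product: p(x)·q(x) = -x^6 + x^5 + 3*x^3 - 2*x^2 - 4*x + 3.
∫_{-1}^{1} of each monomial x^k gives [2/(k+1) if k even, 0 if k odd]. Integrating term-by-term (or equivalently evaluating the antiderivative F(x) = -x^7/7 + x^6/6 + 3*x^4/4 - 2*x^3/3 - 2*x^2 + 3*x at the endpoints):
  F(1) − F(−1) = 31/28 − (-275/84) = 92/21.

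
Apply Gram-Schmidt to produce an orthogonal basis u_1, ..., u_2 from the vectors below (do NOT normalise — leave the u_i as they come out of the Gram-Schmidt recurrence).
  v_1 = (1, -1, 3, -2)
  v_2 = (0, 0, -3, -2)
Orthogonal basis:
  u_1 = (1, -1, 3, -2)
  u_2 = (1/3, -1/3, -2, -8/3)

Apply the Gram-Schmidt recurrence
  u_1 = v_1
  u_i = v_i − Σ_{j<i} ((v_i · u_j) / (u_j · u_j)) · u_j.

Step by step this gives:
  u_1 = (1, -1, 3, -2)
  u_2 = (1/3, -1/3, -2, -8/3)

Orthogonality check:
  u_2 · u_1 = 0 (should be 0)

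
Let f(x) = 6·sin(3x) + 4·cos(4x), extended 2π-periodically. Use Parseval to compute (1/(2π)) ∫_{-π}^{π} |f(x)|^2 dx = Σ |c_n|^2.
Σ |c_n|^2 = 26

Expand |f|^2 and use orthogonality of {sin(nx), cos(mx)} on [-π, π]:
  ∫_{-π}^{π} sin(nx)^2 dx = π, ∫ cos(mx)^2 dx = π, and cross terms integrate to 0.
So ∫_{-π}^{π} f(x)^2 dx = 6^2 · π + 4^2 · π = (36 + 16)π.
Divide by 2π: (36 + 16)/2 = 26.
By Parseval, this equals Σ |c_n|^2.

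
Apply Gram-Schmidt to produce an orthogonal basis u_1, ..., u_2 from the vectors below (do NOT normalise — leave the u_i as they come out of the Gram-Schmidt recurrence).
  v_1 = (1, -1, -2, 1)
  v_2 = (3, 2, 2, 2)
Orthogonal basis:
  u_1 = (1, -1, -2, 1)
  u_2 = (22/7, 13/7, 12/7, 15/7)

Apply the Gram-Schmidt recurrence
  u_1 = v_1
  u_i = v_i − Σ_{j<i} ((v_i · u_j) / (u_j · u_j)) · u_j.

Step by step this gives:
  u_1 = (1, -1, -2, 1)
  u_2 = (22/7, 13/7, 12/7, 15/7)

Orthogonality check:
  u_2 · u_1 = 0 (should be 0)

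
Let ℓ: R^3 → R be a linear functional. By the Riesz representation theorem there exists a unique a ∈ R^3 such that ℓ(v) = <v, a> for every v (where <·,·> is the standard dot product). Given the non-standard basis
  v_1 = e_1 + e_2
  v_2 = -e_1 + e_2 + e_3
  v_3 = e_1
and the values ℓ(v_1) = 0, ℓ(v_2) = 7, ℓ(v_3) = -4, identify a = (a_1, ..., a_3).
a = (-4, 4, -1)

Write a = (a_1, ..., a_3) in the standard basis. For each basis vector v_i, ℓ(v_i) = <v_i, a> is a linear equation in the a_j's. Collect the n equations into a matrix system V a = ℓ, where row i of V is v_i (expressed in the standard basis). Since V is invertible (lower-triangular with 1s on the diagonal, up to permutation), solve by back-substitution:
  V =
[[1, 1, 0],
 [-1, 1, 1],
 [1, 0, 0]]
  V a = (0, 7, -4)
Solving gives a = (-4, 4, -1).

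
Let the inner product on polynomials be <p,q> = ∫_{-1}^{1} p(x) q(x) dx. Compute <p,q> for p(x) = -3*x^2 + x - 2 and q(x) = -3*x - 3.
<p,q> = 16

Expand the product: p(x)·q(x) = 9*x^3 + 6*x^2 + 3*x + 6.
∫_{-1}^{1} of each monomial x^k gives [2/(k+1) if k even, 0 if k odd]. Integrating term-by-term (or equivalently evaluating the antiderivative F(x) = 9*x^4/4 + 2*x^3 + 3*x^2/2 + 6*x at the endpoints):
  F(1) − F(−1) = 47/4 − (-17/4) = 16.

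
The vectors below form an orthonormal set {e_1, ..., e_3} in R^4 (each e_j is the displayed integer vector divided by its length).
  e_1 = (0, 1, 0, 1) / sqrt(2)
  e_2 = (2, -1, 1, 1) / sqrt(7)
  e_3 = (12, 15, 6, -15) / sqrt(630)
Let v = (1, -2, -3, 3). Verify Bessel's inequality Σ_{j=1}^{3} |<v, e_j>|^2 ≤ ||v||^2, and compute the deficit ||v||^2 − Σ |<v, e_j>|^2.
Σ |<v, e_j>|^2 = 66/5; ||v||^2 = 23; deficit = 49/5

Write each e_j = u_j / sqrt(<u_j, u_j>) where u_j is the displayed integer vector. Then <v, e_j> = <v, u_j> / sqrt(<u_j, u_j>), so |<v, e_j>|^2 = <v, u_j>^2 / <u_j, u_j>.
Coefficients: <v, e_1> = 1/sqrt(2), <v, e_2> = 4/sqrt(7), <v, e_3> = -81/sqrt(630).
Square and sum: Σ |<v, e_j>|^2 = 66/5.
Compute ||v||^2 = v·v = 23.
Deficit = 23 − 66/5 = 49/5 ≥ 0, confirming Bessel's inequality. (The deficit equals ||v − Σ <v,e_j> e_j||^2, the squared distance from v to span{e_j}.)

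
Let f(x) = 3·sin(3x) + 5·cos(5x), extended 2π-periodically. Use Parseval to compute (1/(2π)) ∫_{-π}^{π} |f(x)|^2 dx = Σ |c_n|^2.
Σ |c_n|^2 = 17

Expand |f|^2 and use orthogonality of {sin(nx), cos(mx)} on [-π, π]:
  ∫_{-π}^{π} sin(nx)^2 dx = π, ∫ cos(mx)^2 dx = π, and cross terms integrate to 0.
So ∫_{-π}^{π} f(x)^2 dx = 3^2 · π + 5^2 · π = (9 + 25)π.
Divide by 2π: (9 + 25)/2 = 17.
By Parseval, this equals Σ |c_n|^2.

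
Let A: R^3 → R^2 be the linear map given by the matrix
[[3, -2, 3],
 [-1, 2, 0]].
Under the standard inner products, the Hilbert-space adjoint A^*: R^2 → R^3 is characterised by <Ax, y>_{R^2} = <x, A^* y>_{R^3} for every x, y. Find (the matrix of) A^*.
A^* = A^T =
[[3, -1],
 [-2, 2],
 [3, 0]]

For real matrices with standard dot products, the defining identity <Ax, y> = <x, A^* y> gives (Ax)^T y = x^T (A^*) y, i.e. x^T A^T y = x^T (A^*) y. Since this holds for all x, y, we must have A^* = A^T. Therefore
A^* =
[[3, -1],
 [-2, 2],
 [3, 0]].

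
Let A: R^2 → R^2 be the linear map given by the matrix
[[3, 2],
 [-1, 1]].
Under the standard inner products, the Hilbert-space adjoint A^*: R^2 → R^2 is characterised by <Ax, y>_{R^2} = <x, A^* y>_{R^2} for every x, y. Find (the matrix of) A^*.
A^* = A^T =
[[3, -1],
 [2, 1]]

For real matrices with standard dot products, the defining identity <Ax, y> = <x, A^* y> gives (Ax)^T y = x^T (A^*) y, i.e. x^T A^T y = x^T (A^*) y. Since this holds for all x, y, we must have A^* = A^T. Therefore
A^* =
[[3, -1],
 [2, 1]].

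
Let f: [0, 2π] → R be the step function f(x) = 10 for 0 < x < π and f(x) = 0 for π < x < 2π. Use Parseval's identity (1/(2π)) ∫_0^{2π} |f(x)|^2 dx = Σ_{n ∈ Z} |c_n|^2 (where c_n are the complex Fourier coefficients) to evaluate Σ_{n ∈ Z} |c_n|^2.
Σ |c_n|^2 = 50

Parseval equates the L^2 energy of f (normalised by 1/(2π)) with the ℓ^2 sum of its Fourier coefficients: (1/(2π)) ∫_0^{2π} |f|^2 = Σ |c_n|^2.
Compute the left side: (1/(2π)) [∫_0^π 10^2 dx + ∫_π^{2π} 0^2 dx] = (1/(2π)) · (100π + 0π) = (100 + 0)/2 = 50.
So Σ_{n ∈ Z} |c_n|^2 = 50.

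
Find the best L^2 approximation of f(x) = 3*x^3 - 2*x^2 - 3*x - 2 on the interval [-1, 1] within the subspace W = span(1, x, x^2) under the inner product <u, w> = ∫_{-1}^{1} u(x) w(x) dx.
g(x) = -2*x^2 - 6*x/5 - 2

The best approximation g ∈ W is the orthogonal projection of f onto W. Writing g = a_0 + a_1 x + a_2 x^2, the coefficients solve the normal equations G · a = b where
  G_{ij} = <φ_i, φ_j> and b_i = <f, φ_i>, with φ_0 = 1, φ_1 = x, φ_2 = x^2.
G =
  [2, 0, 2/3]
  [0, 2/3, 0]
  [2/3, 0, 2/5],
b = (-16/3, -4/5, -32/15).
Solving gives a_0 = -2, a_1 = -6/5, a_2 = -2, so
  g(x) = -2*x^2 - 6*x/5 - 2.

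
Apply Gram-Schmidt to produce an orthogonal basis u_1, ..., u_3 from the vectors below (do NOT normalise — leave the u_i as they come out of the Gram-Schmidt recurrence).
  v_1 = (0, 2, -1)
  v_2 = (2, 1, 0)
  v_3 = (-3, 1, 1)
Orthogonal basis:
  u_1 = (0, 2, -1)
  u_2 = (2, 1/5, 2/5)
  u_3 = (-3/7, 6/7, 12/7)

Apply the Gram-Schmidt recurrence
  u_1 = v_1
  u_i = v_i − Σ_{j<i} ((v_i · u_j) / (u_j · u_j)) · u_j.

Step by step this gives:
  u_1 = (0, 2, -1)
  u_2 = (2, 1/5, 2/5)
  u_3 = (-3/7, 6/7, 12/7)

Orthogonality check:
  u_2 · u_1 = 0 (should be 0)
  u_3 · u_1 = 0 (should be 0)
  u_3 · u_2 = 0 (should be 0)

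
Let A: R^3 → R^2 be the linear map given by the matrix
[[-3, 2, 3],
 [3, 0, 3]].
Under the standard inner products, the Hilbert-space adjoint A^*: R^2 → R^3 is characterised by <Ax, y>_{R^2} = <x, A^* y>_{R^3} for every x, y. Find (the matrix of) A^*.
A^* = A^T =
[[-3, 3],
 [2, 0],
 [3, 3]]

For real matrices with standard dot products, the defining identity <Ax, y> = <x, A^* y> gives (Ax)^T y = x^T (A^*) y, i.e. x^T A^T y = x^T (A^*) y. Since this holds for all x, y, we must have A^* = A^T. Therefore
A^* =
[[-3, 3],
 [2, 0],
 [3, 3]].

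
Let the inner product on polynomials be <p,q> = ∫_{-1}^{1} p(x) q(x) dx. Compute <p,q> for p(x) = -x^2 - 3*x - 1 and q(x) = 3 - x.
<p,q> = -6

Expand the product: p(x)·q(x) = x^3 - 8*x - 3.
∫_{-1}^{1} of each monomial x^k gives [2/(k+1) if k even, 0 if k odd]. Integrating term-by-term (or equivalently evaluating the antiderivative F(x) = x^4/4 - 4*x^2 - 3*x at the endpoints):
  F(1) − F(−1) = -27/4 − (-3/4) = -6.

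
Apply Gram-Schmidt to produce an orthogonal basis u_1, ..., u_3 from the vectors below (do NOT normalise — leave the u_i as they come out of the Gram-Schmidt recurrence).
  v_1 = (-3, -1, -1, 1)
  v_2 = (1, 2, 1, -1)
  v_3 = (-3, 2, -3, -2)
Orthogonal basis:
  u_1 = (-3, -1, -1, 1)
  u_2 = (-3/4, 17/12, 5/12, -5/12)
  u_3 = (1/5, 2/5, -3, -2)

Apply the Gram-Schmidt recurrence
  u_1 = v_1
  u_i = v_i − Σ_{j<i} ((v_i · u_j) / (u_j · u_j)) · u_j.

Step by step this gives:
  u_1 = (-3, -1, -1, 1)
  u_2 = (-3/4, 17/12, 5/12, -5/12)
  u_3 = (1/5, 2/5, -3, -2)

Orthogonality check:
  u_2 · u_1 = 0 (should be 0)
  u_3 · u_1 = 0 (should be 0)
  u_3 · u_2 = 0 (should be 0)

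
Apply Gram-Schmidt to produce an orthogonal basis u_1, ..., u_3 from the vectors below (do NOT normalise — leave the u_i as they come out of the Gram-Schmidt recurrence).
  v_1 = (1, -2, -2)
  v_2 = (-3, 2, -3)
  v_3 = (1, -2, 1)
Orthogonal basis:
  u_1 = (1, -2, -2)
  u_2 = (-26/9, 16/9, -29/9)
  u_3 = (-120/197, -108/197, 48/197)

Apply the Gram-Schmidt recurrence
  u_1 = v_1
  u_i = v_i − Σ_{j<i} ((v_i · u_j) / (u_j · u_j)) · u_j.

Step by step this gives:
  u_1 = (1, -2, -2)
  u_2 = (-26/9, 16/9, -29/9)
  u_3 = (-120/197, -108/197, 48/197)

Orthogonality check:
  u_2 · u_1 = 0 (should be 0)
  u_3 · u_1 = 0 (should be 0)
  u_3 · u_2 = 0 (should be 0)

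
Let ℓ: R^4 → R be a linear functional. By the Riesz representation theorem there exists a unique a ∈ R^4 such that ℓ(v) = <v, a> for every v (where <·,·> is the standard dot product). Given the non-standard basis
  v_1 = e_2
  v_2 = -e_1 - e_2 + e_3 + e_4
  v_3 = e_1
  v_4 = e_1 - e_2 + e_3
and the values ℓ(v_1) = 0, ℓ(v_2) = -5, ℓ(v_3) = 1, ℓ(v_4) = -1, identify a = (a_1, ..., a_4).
a = (1, 0, -2, -2)

Write a = (a_1, ..., a_4) in the standard basis. For each basis vector v_i, ℓ(v_i) = <v_i, a> is a linear equation in the a_j's. Collect the n equations into a matrix system V a = ℓ, where row i of V is v_i (expressed in the standard basis). Since V is invertible (lower-triangular with 1s on the diagonal, up to permutation), solve by back-substitution:
  V =
[[0, 1, 0, 0],
 [-1, -1, 1, 1],
 [1, 0, 0, 0],
 [1, -1, 1, 0]]
  V a = (0, -5, 1, -1)
Solving gives a = (1, 0, -2, -2).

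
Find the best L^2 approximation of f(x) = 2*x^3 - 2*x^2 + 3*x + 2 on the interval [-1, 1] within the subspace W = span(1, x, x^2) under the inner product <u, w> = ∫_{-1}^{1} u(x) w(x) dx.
g(x) = -2*x^2 + 21*x/5 + 2

The best approximation g ∈ W is the orthogonal projection of f onto W. Writing g = a_0 + a_1 x + a_2 x^2, the coefficients solve the normal equations G · a = b where
  G_{ij} = <φ_i, φ_j> and b_i = <f, φ_i>, with φ_0 = 1, φ_1 = x, φ_2 = x^2.
G =
  [2, 0, 2/3]
  [0, 2/3, 0]
  [2/3, 0, 2/5],
b = (8/3, 14/5, 8/15).
Solving gives a_0 = 2, a_1 = 21/5, a_2 = -2, so
  g(x) = -2*x^2 + 21*x/5 + 2.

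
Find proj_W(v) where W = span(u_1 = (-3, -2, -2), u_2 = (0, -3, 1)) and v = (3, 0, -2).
proj_W(v) = (9/11, 9/11, 5/11)

Set up U = [u_1 | ... | u_2] ∈ R^(3×2). The projector onto W = col(U) is P = U (U^T U)^(-1) U^T.
Compute U^T U =
  [17, 4]
  [4, 10],
and U^T v = (-5, -2).
Solve U^T U · c = U^T v for the coefficients: c = (-3/11, -1/11). The projection is proj_W(v) = U c.
Check: (v - proj_W(v)) · u_1 = 0  (should be 0).
Check: (v - proj_W(v)) · u_2 = 0  (should be 0).
Result: proj_W(v) = (9/11, 9/11, 5/11).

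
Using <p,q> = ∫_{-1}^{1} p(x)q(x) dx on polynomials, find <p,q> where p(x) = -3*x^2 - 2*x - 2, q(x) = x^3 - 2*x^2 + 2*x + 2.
<p,q> = -52/5

Expand the product: p(x)·q(x) = -3*x^5 + 4*x^4 - 4*x^3 - 6*x^2 - 8*x - 4.
∫_{-1}^{1} of each monomial x^k gives [2/(k+1) if k even, 0 if k odd]. Integrating term-by-term (or equivalently evaluating the antiderivative F(x) = -x^6/2 + 4*x^5/5 - x^4 - 2*x^3 - 4*x^2 - 4*x at the endpoints):
  F(1) − F(−1) = -107/10 − (-3/10) = -52/5.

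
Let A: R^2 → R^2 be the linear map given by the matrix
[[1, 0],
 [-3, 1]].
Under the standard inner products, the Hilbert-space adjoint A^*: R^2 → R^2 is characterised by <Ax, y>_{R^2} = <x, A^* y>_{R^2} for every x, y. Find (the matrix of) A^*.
A^* = A^T =
[[1, -3],
 [0, 1]]

For real matrices with standard dot products, the defining identity <Ax, y> = <x, A^* y> gives (Ax)^T y = x^T (A^*) y, i.e. x^T A^T y = x^T (A^*) y. Since this holds for all x, y, we must have A^* = A^T. Therefore
A^* =
[[1, -3],
 [0, 1]].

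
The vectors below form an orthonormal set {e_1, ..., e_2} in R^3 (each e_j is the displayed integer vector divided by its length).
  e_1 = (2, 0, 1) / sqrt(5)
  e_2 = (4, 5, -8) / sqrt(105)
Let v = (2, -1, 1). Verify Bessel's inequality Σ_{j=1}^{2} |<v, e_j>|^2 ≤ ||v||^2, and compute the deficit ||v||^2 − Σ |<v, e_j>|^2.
Σ |<v, e_j>|^2 = 110/21; ||v||^2 = 6; deficit = 16/21

Write each e_j = u_j / sqrt(<u_j, u_j>) where u_j is the displayed integer vector. Then <v, e_j> = <v, u_j> / sqrt(<u_j, u_j>), so |<v, e_j>|^2 = <v, u_j>^2 / <u_j, u_j>.
Coefficients: <v, e_1> = 5/sqrt(5), <v, e_2> = -5/sqrt(105).
Square and sum: Σ |<v, e_j>|^2 = 110/21.
Compute ||v||^2 = v·v = 6.
Deficit = 6 − 110/21 = 16/21 ≥ 0, confirming Bessel's inequality. (The deficit equals ||v − Σ <v,e_j> e_j||^2, the squared distance from v to span{e_j}.)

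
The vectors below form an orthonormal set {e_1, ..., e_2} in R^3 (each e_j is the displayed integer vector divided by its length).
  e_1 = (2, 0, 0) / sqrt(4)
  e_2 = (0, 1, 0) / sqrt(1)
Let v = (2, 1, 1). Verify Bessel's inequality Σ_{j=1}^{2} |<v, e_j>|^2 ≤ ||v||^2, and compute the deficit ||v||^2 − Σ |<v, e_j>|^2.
Σ |<v, e_j>|^2 = 5; ||v||^2 = 6; deficit = 1

Write each e_j = u_j / sqrt(<u_j, u_j>) where u_j is the displayed integer vector. Then <v, e_j> = <v, u_j> / sqrt(<u_j, u_j>), so |<v, e_j>|^2 = <v, u_j>^2 / <u_j, u_j>.
Coefficients: <v, e_1> = 4/sqrt(4), <v, e_2> = 1/sqrt(1).
Square and sum: Σ |<v, e_j>|^2 = 5.
Compute ||v||^2 = v·v = 6.
Deficit = 6 − 5 = 1 ≥ 0, confirming Bessel's inequality. (The deficit equals ||v − Σ <v,e_j> e_j||^2, the squared distance from v to span{e_j}.)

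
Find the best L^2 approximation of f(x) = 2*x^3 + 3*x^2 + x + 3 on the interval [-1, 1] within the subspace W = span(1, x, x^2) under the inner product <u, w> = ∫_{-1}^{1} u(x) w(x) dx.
g(x) = 3*x^2 + 11*x/5 + 3

The best approximation g ∈ W is the orthogonal projection of f onto W. Writing g = a_0 + a_1 x + a_2 x^2, the coefficients solve the normal equations G · a = b where
  G_{ij} = <φ_i, φ_j> and b_i = <f, φ_i>, with φ_0 = 1, φ_1 = x, φ_2 = x^2.
G =
  [2, 0, 2/3]
  [0, 2/3, 0]
  [2/3, 0, 2/5],
b = (8, 22/15, 16/5).
Solving gives a_0 = 3, a_1 = 11/5, a_2 = 3, so
  g(x) = 3*x^2 + 11*x/5 + 3.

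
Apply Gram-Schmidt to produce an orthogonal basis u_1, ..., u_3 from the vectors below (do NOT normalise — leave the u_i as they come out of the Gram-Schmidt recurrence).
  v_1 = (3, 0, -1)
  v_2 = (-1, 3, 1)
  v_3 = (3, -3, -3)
Orthogonal basis:
  u_1 = (3, 0, -1)
  u_2 = (1/5, 3, 3/5)
  u_3 = (-18/47, 12/47, -54/47)

Apply the Gram-Schmidt recurrence
  u_1 = v_1
  u_i = v_i − Σ_{j<i} ((v_i · u_j) / (u_j · u_j)) · u_j.

Step by step this gives:
  u_1 = (3, 0, -1)
  u_2 = (1/5, 3, 3/5)
  u_3 = (-18/47, 12/47, -54/47)

Orthogonality check:
  u_2 · u_1 = 0 (should be 0)
  u_3 · u_1 = 0 (should be 0)
  u_3 · u_2 = 0 (should be 0)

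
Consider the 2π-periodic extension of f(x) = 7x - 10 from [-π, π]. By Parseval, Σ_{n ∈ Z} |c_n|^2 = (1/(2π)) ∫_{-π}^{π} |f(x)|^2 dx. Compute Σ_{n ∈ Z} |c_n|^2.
Σ |c_n|^2 = 49π^2/3 + 100

Expand and integrate term by term over [-π, π]:
  ∫ (7x)^2 dx = 49·(2π^3/3); ∫ 2·7·(-10)·x dx = 0 (odd integrand); ∫ (-10)^2 dx = 100·2π.
So (1/(2π)) ∫_{-π}^{π} (7x - 10)^2 dx = 49π^2/3 + 100 = 49π^2/3 + 100.
Parseval ⇒ Σ |c_n|^2 = 49π^2/3 + 100.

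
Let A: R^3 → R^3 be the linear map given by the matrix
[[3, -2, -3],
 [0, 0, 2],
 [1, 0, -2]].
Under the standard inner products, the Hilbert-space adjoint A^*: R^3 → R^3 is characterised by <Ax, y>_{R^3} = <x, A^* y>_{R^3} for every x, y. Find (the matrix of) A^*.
A^* = A^T =
[[3, 0, 1],
 [-2, 0, 0],
 [-3, 2, -2]]

For real matrices with standard dot products, the defining identity <Ax, y> = <x, A^* y> gives (Ax)^T y = x^T (A^*) y, i.e. x^T A^T y = x^T (A^*) y. Since this holds for all x, y, we must have A^* = A^T. Therefore
A^* =
[[3, 0, 1],
 [-2, 0, 0],
 [-3, 2, -2]].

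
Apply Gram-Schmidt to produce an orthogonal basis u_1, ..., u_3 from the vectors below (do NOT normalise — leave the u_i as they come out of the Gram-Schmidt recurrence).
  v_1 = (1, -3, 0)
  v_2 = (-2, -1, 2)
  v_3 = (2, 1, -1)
Orthogonal basis:
  u_1 = (1, -3, 0)
  u_2 = (-21/10, -7/10, 2)
  u_3 = (42/89, 14/89, 49/89)

Apply the Gram-Schmidt recurrence
  u_1 = v_1
  u_i = v_i − Σ_{j<i} ((v_i · u_j) / (u_j · u_j)) · u_j.

Step by step this gives:
  u_1 = (1, -3, 0)
  u_2 = (-21/10, -7/10, 2)
  u_3 = (42/89, 14/89, 49/89)

Orthogonality check:
  u_2 · u_1 = 0 (should be 0)
  u_3 · u_1 = 0 (should be 0)
  u_3 · u_2 = 0 (should be 0)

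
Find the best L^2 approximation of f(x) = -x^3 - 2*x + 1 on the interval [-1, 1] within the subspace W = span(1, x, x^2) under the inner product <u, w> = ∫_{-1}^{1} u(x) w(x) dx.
g(x) = 1 - 13*x/5

The best approximation g ∈ W is the orthogonal projection of f onto W. Writing g = a_0 + a_1 x + a_2 x^2, the coefficients solve the normal equations G · a = b where
  G_{ij} = <φ_i, φ_j> and b_i = <f, φ_i>, with φ_0 = 1, φ_1 = x, φ_2 = x^2.
G =
  [2, 0, 2/3]
  [0, 2/3, 0]
  [2/3, 0, 2/5],
b = (2, -26/15, 2/3).
Solving gives a_0 = 1, a_1 = -13/5, a_2 = 0, so
  g(x) = 1 - 13*x/5.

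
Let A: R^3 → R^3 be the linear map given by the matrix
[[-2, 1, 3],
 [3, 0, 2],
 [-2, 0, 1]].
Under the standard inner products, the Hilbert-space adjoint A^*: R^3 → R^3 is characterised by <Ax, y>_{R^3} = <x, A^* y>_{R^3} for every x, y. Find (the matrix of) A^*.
A^* = A^T =
[[-2, 3, -2],
 [1, 0, 0],
 [3, 2, 1]]

For real matrices with standard dot products, the defining identity <Ax, y> = <x, A^* y> gives (Ax)^T y = x^T (A^*) y, i.e. x^T A^T y = x^T (A^*) y. Since this holds for all x, y, we must have A^* = A^T. Therefore
A^* =
[[-2, 3, -2],
 [1, 0, 0],
 [3, 2, 1]].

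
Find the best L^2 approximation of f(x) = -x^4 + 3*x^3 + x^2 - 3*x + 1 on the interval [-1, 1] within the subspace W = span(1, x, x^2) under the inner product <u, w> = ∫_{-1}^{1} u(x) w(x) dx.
g(x) = x^2/7 - 6*x/5 + 38/35

The best approximation g ∈ W is the orthogonal projection of f onto W. Writing g = a_0 + a_1 x + a_2 x^2, the coefficients solve the normal equations G · a = b where
  G_{ij} = <φ_i, φ_j> and b_i = <f, φ_i>, with φ_0 = 1, φ_1 = x, φ_2 = x^2.
G =
  [2, 0, 2/3]
  [0, 2/3, 0]
  [2/3, 0, 2/5],
b = (34/15, -4/5, 82/105).
Solving gives a_0 = 38/35, a_1 = -6/5, a_2 = 1/7, so
  g(x) = x^2/7 - 6*x/5 + 38/35.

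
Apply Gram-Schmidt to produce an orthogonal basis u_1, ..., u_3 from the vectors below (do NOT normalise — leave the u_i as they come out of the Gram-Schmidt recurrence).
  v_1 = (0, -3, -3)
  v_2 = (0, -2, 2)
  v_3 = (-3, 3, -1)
Orthogonal basis:
  u_1 = (0, -3, -3)
  u_2 = (0, -2, 2)
  u_3 = (-3, 0, 0)

Apply the Gram-Schmidt recurrence
  u_1 = v_1
  u_i = v_i − Σ_{j<i} ((v_i · u_j) / (u_j · u_j)) · u_j.

Step by step this gives:
  u_1 = (0, -3, -3)
  u_2 = (0, -2, 2)
  u_3 = (-3, 0, 0)

Orthogonality check:
  u_2 · u_1 = 0 (should be 0)
  u_3 · u_1 = 0 (should be 0)
  u_3 · u_2 = 0 (should be 0)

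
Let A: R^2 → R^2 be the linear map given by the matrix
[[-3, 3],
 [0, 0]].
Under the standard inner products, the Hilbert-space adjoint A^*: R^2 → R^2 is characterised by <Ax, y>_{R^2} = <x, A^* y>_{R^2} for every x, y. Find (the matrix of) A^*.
A^* = A^T =
[[-3, 0],
 [3, 0]]

For real matrices with standard dot products, the defining identity <Ax, y> = <x, A^* y> gives (Ax)^T y = x^T (A^*) y, i.e. x^T A^T y = x^T (A^*) y. Since this holds for all x, y, we must have A^* = A^T. Therefore
A^* =
[[-3, 0],
 [3, 0]].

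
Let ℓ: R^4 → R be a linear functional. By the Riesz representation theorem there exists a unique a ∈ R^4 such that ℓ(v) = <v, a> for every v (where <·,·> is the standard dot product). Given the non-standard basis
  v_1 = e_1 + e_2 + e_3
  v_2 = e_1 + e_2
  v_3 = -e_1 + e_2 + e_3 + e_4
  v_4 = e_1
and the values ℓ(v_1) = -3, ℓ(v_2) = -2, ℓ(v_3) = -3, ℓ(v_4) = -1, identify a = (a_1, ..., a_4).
a = (-1, -1, -1, -2)

Write a = (a_1, ..., a_4) in the standard basis. For each basis vector v_i, ℓ(v_i) = <v_i, a> is a linear equation in the a_j's. Collect the n equations into a matrix system V a = ℓ, where row i of V is v_i (expressed in the standard basis). Since V is invertible (lower-triangular with 1s on the diagonal, up to permutation), solve by back-substitution:
  V =
[[1, 1, 1, 0],
 [1, 1, 0, 0],
 [-1, 1, 1, 1],
 [1, 0, 0, 0]]
  V a = (-3, -2, -3, -1)
Solving gives a = (-1, -1, -1, -2).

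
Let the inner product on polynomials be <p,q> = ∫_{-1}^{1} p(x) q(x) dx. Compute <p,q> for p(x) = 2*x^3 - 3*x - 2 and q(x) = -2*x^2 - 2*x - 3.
<p,q> = 256/15

Expand the product: p(x)·q(x) = -4*x^5 - 4*x^4 + 10*x^2 + 13*x + 6.
∫_{-1}^{1} of each monomial x^k gives [2/(k+1) if k even, 0 if k odd]. Integrating term-by-term (or equivalently evaluating the antiderivative F(x) = -2*x^6/3 - 4*x^5/5 + 10*x^3/3 + 13*x^2/2 + 6*x at the endpoints):
  F(1) − F(−1) = 431/30 − (-27/10) = 256/15.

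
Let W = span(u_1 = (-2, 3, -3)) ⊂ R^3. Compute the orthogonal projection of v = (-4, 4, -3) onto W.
proj_W(v) = (-29/11, 87/22, -87/22)

Set up U = [u_1 | ... | u_1] ∈ R^(3×1). The projector onto W = col(U) is P = U (U^T U)^(-1) U^T.
Compute U^T U =
  [22],
and U^T v = (29).
Solve U^T U · c = U^T v for the coefficients: c = (29/22). The projection is proj_W(v) = U c.
Check: (v - proj_W(v)) · u_1 = 0  (should be 0).
Result: proj_W(v) = (-29/11, 87/22, -87/22).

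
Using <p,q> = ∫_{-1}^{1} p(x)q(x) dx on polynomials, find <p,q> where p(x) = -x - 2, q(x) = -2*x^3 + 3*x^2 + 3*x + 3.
<p,q> = -86/5

Expand the product: p(x)·q(x) = 2*x^4 + x^3 - 9*x^2 - 9*x - 6.
∫_{-1}^{1} of each monomial x^k gives [2/(k+1) if k even, 0 if k odd]. Integrating term-by-term (or equivalently evaluating the antiderivative F(x) = 2*x^5/5 + x^4/4 - 3*x^3 - 9*x^2/2 - 6*x at the endpoints):
  F(1) − F(−1) = -257/20 − (87/20) = -86/5.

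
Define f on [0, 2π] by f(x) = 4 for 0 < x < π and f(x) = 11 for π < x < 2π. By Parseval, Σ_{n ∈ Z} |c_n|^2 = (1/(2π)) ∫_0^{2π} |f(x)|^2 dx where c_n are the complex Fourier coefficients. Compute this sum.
Σ |c_n|^2 = 137/2

Parseval equates the L^2 energy of f (normalised by 1/(2π)) with the ℓ^2 sum of its Fourier coefficients: (1/(2π)) ∫_0^{2π} |f|^2 = Σ |c_n|^2.
Compute the left side: (1/(2π)) [∫_0^π 4^2 dx + ∫_π^{2π} 11^2 dx] = (1/(2π)) · (16π + 121π) = (16 + 121)/2 = 137/2.
So Σ_{n ∈ Z} |c_n|^2 = 137/2.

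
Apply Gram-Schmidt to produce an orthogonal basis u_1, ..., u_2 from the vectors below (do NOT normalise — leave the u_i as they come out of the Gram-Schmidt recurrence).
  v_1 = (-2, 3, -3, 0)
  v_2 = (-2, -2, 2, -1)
Orthogonal basis:
  u_1 = (-2, 3, -3, 0)
  u_2 = (-30/11, -10/11, 10/11, -1)

Apply the Gram-Schmidt recurrence
  u_1 = v_1
  u_i = v_i − Σ_{j<i} ((v_i · u_j) / (u_j · u_j)) · u_j.

Step by step this gives:
  u_1 = (-2, 3, -3, 0)
  u_2 = (-30/11, -10/11, 10/11, -1)

Orthogonality check:
  u_2 · u_1 = 0 (should be 0)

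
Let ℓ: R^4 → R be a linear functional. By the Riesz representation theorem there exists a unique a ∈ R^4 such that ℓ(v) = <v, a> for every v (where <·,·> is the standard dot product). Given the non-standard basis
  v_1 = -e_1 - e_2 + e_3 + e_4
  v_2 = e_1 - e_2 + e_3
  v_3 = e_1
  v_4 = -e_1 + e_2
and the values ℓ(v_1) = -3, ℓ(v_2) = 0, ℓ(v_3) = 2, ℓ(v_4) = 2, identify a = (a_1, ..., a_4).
a = (2, 4, 2, 1)

Write a = (a_1, ..., a_4) in the standard basis. For each basis vector v_i, ℓ(v_i) = <v_i, a> is a linear equation in the a_j's. Collect the n equations into a matrix system V a = ℓ, where row i of V is v_i (expressed in the standard basis). Since V is invertible (lower-triangular with 1s on the diagonal, up to permutation), solve by back-substitution:
  V =
[[-1, -1, 1, 1],
 [1, -1, 1, 0],
 [1, 0, 0, 0],
 [-1, 1, 0, 0]]
  V a = (-3, 0, 2, 2)
Solving gives a = (2, 4, 2, 1).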